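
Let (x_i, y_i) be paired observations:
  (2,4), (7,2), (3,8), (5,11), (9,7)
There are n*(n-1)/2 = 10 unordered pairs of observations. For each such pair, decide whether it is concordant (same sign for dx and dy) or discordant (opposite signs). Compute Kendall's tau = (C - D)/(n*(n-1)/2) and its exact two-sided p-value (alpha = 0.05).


Step 1: Enumerate the 10 unordered pairs (i,j) with i<j and classify each by sign(x_j-x_i) * sign(y_j-y_i).
  (1,2):dx=+5,dy=-2->D; (1,3):dx=+1,dy=+4->C; (1,4):dx=+3,dy=+7->C; (1,5):dx=+7,dy=+3->C
  (2,3):dx=-4,dy=+6->D; (2,4):dx=-2,dy=+9->D; (2,5):dx=+2,dy=+5->C; (3,4):dx=+2,dy=+3->C
  (3,5):dx=+6,dy=-1->D; (4,5):dx=+4,dy=-4->D
Step 2: C = 5, D = 5, total pairs = 10.
Step 3: tau = (C - D)/(n(n-1)/2) = (5 - 5)/10 = 0.000000.
Step 4: Exact two-sided p-value (enumerate n! = 120 permutations of y under H0): p = 1.000000.
Step 5: alpha = 0.05. fail to reject H0.

tau_b = 0.0000 (C=5, D=5), p = 1.000000, fail to reject H0.


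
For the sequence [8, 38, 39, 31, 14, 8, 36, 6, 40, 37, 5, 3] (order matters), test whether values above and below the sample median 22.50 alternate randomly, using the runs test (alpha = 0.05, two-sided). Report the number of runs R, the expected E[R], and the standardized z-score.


Step 1: Compute median = 22.50; label A = above, B = below.
Labels in order: BAAABBABAABB  (n_A = 6, n_B = 6)
Step 2: Count runs R = 7.
Step 3: Under H0 (random ordering), E[R] = 2*n_A*n_B/(n_A+n_B) + 1 = 2*6*6/12 + 1 = 7.0000.
        Var[R] = 2*n_A*n_B*(2*n_A*n_B - n_A - n_B) / ((n_A+n_B)^2 * (n_A+n_B-1)) = 4320/1584 = 2.7273.
        SD[R] = 1.6514.
Step 4: R = E[R], so z = 0 with no continuity correction.
Step 5: Two-sided p-value via normal approximation = 2*(1 - Phi(|z|)) = 1.000000.
Step 6: alpha = 0.05. fail to reject H0.

R = 7, z = 0.0000, p = 1.000000, fail to reject H0.


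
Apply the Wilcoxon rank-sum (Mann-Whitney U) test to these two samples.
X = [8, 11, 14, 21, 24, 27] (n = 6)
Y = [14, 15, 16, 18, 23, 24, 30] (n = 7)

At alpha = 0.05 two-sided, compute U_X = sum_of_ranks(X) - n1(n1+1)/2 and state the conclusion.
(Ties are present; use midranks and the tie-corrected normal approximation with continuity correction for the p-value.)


Step 1: Combine and sort all 13 observations; assign midranks.
sorted (value, group): (8,X), (11,X), (14,X), (14,Y), (15,Y), (16,Y), (18,Y), (21,X), (23,Y), (24,X), (24,Y), (27,X), (30,Y)
ranks: 8->1, 11->2, 14->3.5, 14->3.5, 15->5, 16->6, 18->7, 21->8, 23->9, 24->10.5, 24->10.5, 27->12, 30->13
Step 2: Rank sum for X: R1 = 1 + 2 + 3.5 + 8 + 10.5 + 12 = 37.
Step 3: U_X = R1 - n1(n1+1)/2 = 37 - 6*7/2 = 37 - 21 = 16.
       U_Y = n1*n2 - U_X = 42 - 16 = 26.
Step 4: Ties are present, so use the tie-corrected normal approximation (with continuity correction) for the p-value.
Step 5: p-value = 0.519167; compare to alpha = 0.05. fail to reject H0.

U_X = 16, p = 0.519167, fail to reject H0 at alpha = 0.05.


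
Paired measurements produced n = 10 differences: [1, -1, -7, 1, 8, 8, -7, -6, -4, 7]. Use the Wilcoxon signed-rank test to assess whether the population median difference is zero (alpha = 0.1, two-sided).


Step 1: Drop any zero differences (none here) and take |d_i|.
|d| = [1, 1, 7, 1, 8, 8, 7, 6, 4, 7]
Step 2: Midrank |d_i| (ties get averaged ranks).
ranks: |1|->2, |1|->2, |7|->7, |1|->2, |8|->9.5, |8|->9.5, |7|->7, |6|->5, |4|->4, |7|->7
Step 3: Attach original signs; sum ranks with positive sign and with negative sign.
W+ = 2 + 2 + 9.5 + 9.5 + 7 = 30
W- = 2 + 7 + 7 + 5 + 4 = 25
(Check: W+ + W- = 55 should equal n(n+1)/2 = 55.)
Step 4: Test statistic W = min(W+, W-) = 25.
Step 5: Ties in |d|, so use the tie-corrected normal approximation.
        E[W] = n(n+1)/4 = 10*11/4 = 27.5.
        Tie groups: |d|=1 (t=3), |d|=7 (t=3), |d|=8 (t=2); sum(t^3 - t) = 54.
        Var[W] = n(n+1)(2n+1)/24 - sum(t^3-t)/48 = 2310/24 - 54/48 = 95.125.
        z = (W - E[W]) / sqrt(Var[W]) = (25 - 27.5) / 9.7532 = -0.2563.
        Two-sided p = 2*Phi(z) = 0.797699.
Step 6: alpha = 0.1. fail to reject H0.

W+ = 30, W- = 25, W = min = 25, p = 0.797699, fail to reject H0.


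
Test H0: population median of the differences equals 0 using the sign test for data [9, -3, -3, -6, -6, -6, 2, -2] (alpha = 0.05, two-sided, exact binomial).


Step 1: Discard zero differences. Original n = 8; n_eff = number of nonzero differences = 8.
Nonzero differences (with sign): +9, -3, -3, -6, -6, -6, +2, -2
Step 2: Count signs: positive = 2, negative = 6.
Step 3: Under H0: P(positive) = 0.5, so the number of positives S ~ Bin(8, 0.5).
Step 4: Two-sided exact p-value = sum of Bin(8,0.5) probabilities at or below the observed probability = 0.289062.
Step 5: alpha = 0.05. fail to reject H0.

n_eff = 8, pos = 2, neg = 6, p = 0.289062, fail to reject H0.


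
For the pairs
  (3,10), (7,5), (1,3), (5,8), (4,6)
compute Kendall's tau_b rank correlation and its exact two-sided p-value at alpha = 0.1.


Step 1: Enumerate the 10 unordered pairs (i,j) with i<j and classify each by sign(x_j-x_i) * sign(y_j-y_i).
  (1,2):dx=+4,dy=-5->D; (1,3):dx=-2,dy=-7->C; (1,4):dx=+2,dy=-2->D; (1,5):dx=+1,dy=-4->D
  (2,3):dx=-6,dy=-2->C; (2,4):dx=-2,dy=+3->D; (2,5):dx=-3,dy=+1->D; (3,4):dx=+4,dy=+5->C
  (3,5):dx=+3,dy=+3->C; (4,5):dx=-1,dy=-2->C
Step 2: C = 5, D = 5, total pairs = 10.
Step 3: tau = (C - D)/(n(n-1)/2) = (5 - 5)/10 = 0.000000.
Step 4: Exact two-sided p-value (enumerate n! = 120 permutations of y under H0): p = 1.000000.
Step 5: alpha = 0.1. fail to reject H0.

tau_b = 0.0000 (C=5, D=5), p = 1.000000, fail to reject H0.


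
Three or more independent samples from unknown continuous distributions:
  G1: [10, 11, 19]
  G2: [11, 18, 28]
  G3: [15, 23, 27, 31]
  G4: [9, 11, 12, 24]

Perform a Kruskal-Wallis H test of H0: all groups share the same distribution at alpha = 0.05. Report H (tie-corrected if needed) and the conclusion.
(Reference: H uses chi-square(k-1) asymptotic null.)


Step 1: Combine all N = 14 observations and assign midranks.
sorted (value, group, rank): (9,G4,1), (10,G1,2), (11,G1,4), (11,G2,4), (11,G4,4), (12,G4,6), (15,G3,7), (18,G2,8), (19,G1,9), (23,G3,10), (24,G4,11), (27,G3,12), (28,G2,13), (31,G3,14)
Step 2: Sum ranks within each group.
R_1 = 15 (n_1 = 3)
R_2 = 25 (n_2 = 3)
R_3 = 43 (n_3 = 4)
R_4 = 22 (n_4 = 4)
Step 3: H = 12/(N(N+1)) * sum(R_i^2/n_i) - 3(N+1)
     = 12/(14*15) * (15^2/3 + 25^2/3 + 43^2/4 + 22^2/4) - 3*15
     = 0.057143 * 866.583 - 45
     = 4.519048.
Step 4: Ties present; correction factor C = 1 - 24/(14^3 - 14) = 0.991209. Corrected H = 4.519048 / 0.991209 = 4.559128.
Step 5: Under H0, H ~ chi^2(3); p-value = 0.207076.
Step 6: alpha = 0.05. fail to reject H0.

H = 4.5591, df = 3, p = 0.207076, fail to reject H0.


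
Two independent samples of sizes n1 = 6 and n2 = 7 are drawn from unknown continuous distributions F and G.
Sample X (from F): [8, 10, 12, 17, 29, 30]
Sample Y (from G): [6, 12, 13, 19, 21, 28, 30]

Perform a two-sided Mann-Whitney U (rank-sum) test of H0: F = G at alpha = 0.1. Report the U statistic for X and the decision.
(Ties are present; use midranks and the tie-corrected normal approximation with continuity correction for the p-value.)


Step 1: Combine and sort all 13 observations; assign midranks.
sorted (value, group): (6,Y), (8,X), (10,X), (12,X), (12,Y), (13,Y), (17,X), (19,Y), (21,Y), (28,Y), (29,X), (30,X), (30,Y)
ranks: 6->1, 8->2, 10->3, 12->4.5, 12->4.5, 13->6, 17->7, 19->8, 21->9, 28->10, 29->11, 30->12.5, 30->12.5
Step 2: Rank sum for X: R1 = 2 + 3 + 4.5 + 7 + 11 + 12.5 = 40.
Step 3: U_X = R1 - n1(n1+1)/2 = 40 - 6*7/2 = 40 - 21 = 19.
       U_Y = n1*n2 - U_X = 42 - 19 = 23.
Step 4: Ties are present, so use the tie-corrected normal approximation (with continuity correction) for the p-value.
Step 5: p-value = 0.829863; compare to alpha = 0.1. fail to reject H0.

U_X = 19, p = 0.829863, fail to reject H0 at alpha = 0.1.


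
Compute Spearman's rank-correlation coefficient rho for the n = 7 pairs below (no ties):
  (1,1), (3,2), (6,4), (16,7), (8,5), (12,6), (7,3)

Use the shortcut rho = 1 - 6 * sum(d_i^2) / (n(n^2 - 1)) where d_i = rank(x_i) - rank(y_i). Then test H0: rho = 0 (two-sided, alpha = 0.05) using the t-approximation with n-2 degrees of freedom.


Step 1: Rank x and y separately (midranks; no ties here).
rank(x): 1->1, 3->2, 6->3, 16->7, 8->5, 12->6, 7->4
rank(y): 1->1, 2->2, 4->4, 7->7, 5->5, 6->6, 3->3
Step 2: d_i = R_x(i) - R_y(i); compute d_i^2.
  (1-1)^2=0, (2-2)^2=0, (3-4)^2=1, (7-7)^2=0, (5-5)^2=0, (6-6)^2=0, (4-3)^2=1
sum(d^2) = 2.
Step 3: rho = 1 - 6*2 / (7*(7^2 - 1)) = 1 - 12/336 = 0.964286.
Step 4: Under H0, t = rho * sqrt((n-2)/(1-rho^2)) = 8.1408 ~ t(5).
Step 5: Two-sided p-value from the t-distribution with 5 df = 0.000454.
Step 6: alpha = 0.05. reject H0.

rho = 0.9643, p = 0.000454, reject H0 at alpha = 0.05.


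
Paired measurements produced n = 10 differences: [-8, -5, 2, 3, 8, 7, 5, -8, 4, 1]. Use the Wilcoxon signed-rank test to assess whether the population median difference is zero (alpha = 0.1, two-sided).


Step 1: Drop any zero differences (none here) and take |d_i|.
|d| = [8, 5, 2, 3, 8, 7, 5, 8, 4, 1]
Step 2: Midrank |d_i| (ties get averaged ranks).
ranks: |8|->9, |5|->5.5, |2|->2, |3|->3, |8|->9, |7|->7, |5|->5.5, |8|->9, |4|->4, |1|->1
Step 3: Attach original signs; sum ranks with positive sign and with negative sign.
W+ = 2 + 3 + 9 + 7 + 5.5 + 4 + 1 = 31.5
W- = 9 + 5.5 + 9 = 23.5
(Check: W+ + W- = 55 should equal n(n+1)/2 = 55.)
Step 4: Test statistic W = min(W+, W-) = 23.5.
Step 5: Ties in |d|, so use the tie-corrected normal approximation.
        E[W] = n(n+1)/4 = 10*11/4 = 27.5.
        Tie groups: |d|=5 (t=2), |d|=8 (t=3); sum(t^3 - t) = 30.
        Var[W] = n(n+1)(2n+1)/24 - sum(t^3-t)/48 = 2310/24 - 30/48 = 95.625.
        z = (W - E[W]) / sqrt(Var[W]) = (23.5 - 27.5) / 9.7788 = -0.4090.
        Two-sided p = 2*Phi(z) = 0.682504.
Step 6: alpha = 0.1. fail to reject H0.

W+ = 31.5, W- = 23.5, W = min = 23.5, p = 0.682504, fail to reject H0.


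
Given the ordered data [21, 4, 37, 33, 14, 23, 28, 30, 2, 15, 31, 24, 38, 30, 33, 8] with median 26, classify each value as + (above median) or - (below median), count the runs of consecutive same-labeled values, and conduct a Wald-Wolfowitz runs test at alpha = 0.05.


Step 1: Compute median = 26; label A = above, B = below.
Labels in order: BBAABBAABBABAAAB  (n_A = 8, n_B = 8)
Step 2: Count runs R = 9.
Step 3: Under H0 (random ordering), E[R] = 2*n_A*n_B/(n_A+n_B) + 1 = 2*8*8/16 + 1 = 9.0000.
        Var[R] = 2*n_A*n_B*(2*n_A*n_B - n_A - n_B) / ((n_A+n_B)^2 * (n_A+n_B-1)) = 14336/3840 = 3.7333.
        SD[R] = 1.9322.
Step 4: R = E[R], so z = 0 with no continuity correction.
Step 5: Two-sided p-value via normal approximation = 2*(1 - Phi(|z|)) = 1.000000.
Step 6: alpha = 0.05. fail to reject H0.

R = 9, z = 0.0000, p = 1.000000, fail to reject H0.


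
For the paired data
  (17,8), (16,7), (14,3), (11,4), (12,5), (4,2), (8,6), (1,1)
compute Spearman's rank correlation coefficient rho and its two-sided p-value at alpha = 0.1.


Step 1: Rank x and y separately (midranks; no ties here).
rank(x): 17->8, 16->7, 14->6, 11->4, 12->5, 4->2, 8->3, 1->1
rank(y): 8->8, 7->7, 3->3, 4->4, 5->5, 2->2, 6->6, 1->1
Step 2: d_i = R_x(i) - R_y(i); compute d_i^2.
  (8-8)^2=0, (7-7)^2=0, (6-3)^2=9, (4-4)^2=0, (5-5)^2=0, (2-2)^2=0, (3-6)^2=9, (1-1)^2=0
sum(d^2) = 18.
Step 3: rho = 1 - 6*18 / (8*(8^2 - 1)) = 1 - 108/504 = 0.785714.
Step 4: Under H0, t = rho * sqrt((n-2)/(1-rho^2)) = 3.1113 ~ t(6).
Step 5: Two-sided p-value from the t-distribution with 6 df = 0.020815.
Step 6: alpha = 0.1. reject H0.

rho = 0.7857, p = 0.020815, reject H0 at alpha = 0.1.


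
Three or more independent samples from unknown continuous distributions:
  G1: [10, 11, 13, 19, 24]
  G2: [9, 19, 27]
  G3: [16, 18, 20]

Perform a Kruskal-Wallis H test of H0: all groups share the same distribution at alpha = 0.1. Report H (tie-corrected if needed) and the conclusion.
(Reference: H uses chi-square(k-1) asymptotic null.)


Step 1: Combine all N = 11 observations and assign midranks.
sorted (value, group, rank): (9,G2,1), (10,G1,2), (11,G1,3), (13,G1,4), (16,G3,5), (18,G3,6), (19,G1,7.5), (19,G2,7.5), (20,G3,9), (24,G1,10), (27,G2,11)
Step 2: Sum ranks within each group.
R_1 = 26.5 (n_1 = 5)
R_2 = 19.5 (n_2 = 3)
R_3 = 20 (n_3 = 3)
Step 3: H = 12/(N(N+1)) * sum(R_i^2/n_i) - 3(N+1)
     = 12/(11*12) * (26.5^2/5 + 19.5^2/3 + 20^2/3) - 3*12
     = 0.090909 * 400.533 - 36
     = 0.412121.
Step 4: Ties present; correction factor C = 1 - 6/(11^3 - 11) = 0.995455. Corrected H = 0.412121 / 0.995455 = 0.414003.
Step 5: Under H0, H ~ chi^2(2); p-value = 0.813018.
Step 6: alpha = 0.1. fail to reject H0.

H = 0.4140, df = 2, p = 0.813018, fail to reject H0.


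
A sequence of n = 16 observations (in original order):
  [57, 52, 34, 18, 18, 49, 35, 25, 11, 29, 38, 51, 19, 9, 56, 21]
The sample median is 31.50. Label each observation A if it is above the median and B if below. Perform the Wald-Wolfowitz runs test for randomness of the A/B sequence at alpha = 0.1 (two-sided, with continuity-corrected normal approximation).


Step 1: Compute median = 31.50; label A = above, B = below.
Labels in order: AAABBAABBBAABBAB  (n_A = 8, n_B = 8)
Step 2: Count runs R = 8.
Step 3: Under H0 (random ordering), E[R] = 2*n_A*n_B/(n_A+n_B) + 1 = 2*8*8/16 + 1 = 9.0000.
        Var[R] = 2*n_A*n_B*(2*n_A*n_B - n_A - n_B) / ((n_A+n_B)^2 * (n_A+n_B-1)) = 14336/3840 = 3.7333.
        SD[R] = 1.9322.
Step 4: Continuity-corrected z = (R + 0.5 - E[R]) / SD[R] = (8 + 0.5 - 9.0000) / 1.9322 = -0.2588.
Step 5: Two-sided p-value via normal approximation = 2*(1 - Phi(|z|)) = 0.795809.
Step 6: alpha = 0.1. fail to reject H0.

R = 8, z = -0.2588, p = 0.795809, fail to reject H0.


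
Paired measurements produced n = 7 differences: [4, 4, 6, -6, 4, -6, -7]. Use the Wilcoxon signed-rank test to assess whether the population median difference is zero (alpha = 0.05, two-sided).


Step 1: Drop any zero differences (none here) and take |d_i|.
|d| = [4, 4, 6, 6, 4, 6, 7]
Step 2: Midrank |d_i| (ties get averaged ranks).
ranks: |4|->2, |4|->2, |6|->5, |6|->5, |4|->2, |6|->5, |7|->7
Step 3: Attach original signs; sum ranks with positive sign and with negative sign.
W+ = 2 + 2 + 5 + 2 = 11
W- = 5 + 5 + 7 = 17
(Check: W+ + W- = 28 should equal n(n+1)/2 = 28.)
Step 4: Test statistic W = min(W+, W-) = 11.
Step 5: Ties in |d|, so use the tie-corrected normal approximation.
        E[W] = n(n+1)/4 = 7*8/4 = 14.
        Tie groups: |d|=4 (t=3), |d|=6 (t=3); sum(t^3 - t) = 48.
        Var[W] = n(n+1)(2n+1)/24 - sum(t^3-t)/48 = 840/24 - 48/48 = 34.
        z = (W - E[W]) / sqrt(Var[W]) = (11 - 14) / 5.8310 = -0.5145.
        Two-sided p = 2*Phi(z) = 0.606905.
Step 6: alpha = 0.05. fail to reject H0.

W+ = 11, W- = 17, W = min = 11, p = 0.606905, fail to reject H0.


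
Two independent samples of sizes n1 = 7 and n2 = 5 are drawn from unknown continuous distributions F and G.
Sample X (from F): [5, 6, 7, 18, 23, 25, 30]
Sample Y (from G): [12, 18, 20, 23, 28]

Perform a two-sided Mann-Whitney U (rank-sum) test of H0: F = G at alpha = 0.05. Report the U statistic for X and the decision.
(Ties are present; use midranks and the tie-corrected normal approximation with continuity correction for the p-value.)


Step 1: Combine and sort all 12 observations; assign midranks.
sorted (value, group): (5,X), (6,X), (7,X), (12,Y), (18,X), (18,Y), (20,Y), (23,X), (23,Y), (25,X), (28,Y), (30,X)
ranks: 5->1, 6->2, 7->3, 12->4, 18->5.5, 18->5.5, 20->7, 23->8.5, 23->8.5, 25->10, 28->11, 30->12
Step 2: Rank sum for X: R1 = 1 + 2 + 3 + 5.5 + 8.5 + 10 + 12 = 42.
Step 3: U_X = R1 - n1(n1+1)/2 = 42 - 7*8/2 = 42 - 28 = 14.
       U_Y = n1*n2 - U_X = 35 - 14 = 21.
Step 4: Ties are present, so use the tie-corrected normal approximation (with continuity correction) for the p-value.
Step 5: p-value = 0.624905; compare to alpha = 0.05. fail to reject H0.

U_X = 14, p = 0.624905, fail to reject H0 at alpha = 0.05.


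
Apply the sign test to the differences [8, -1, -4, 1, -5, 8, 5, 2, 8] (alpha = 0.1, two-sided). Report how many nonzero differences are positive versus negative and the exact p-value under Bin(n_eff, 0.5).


Step 1: Discard zero differences. Original n = 9; n_eff = number of nonzero differences = 9.
Nonzero differences (with sign): +8, -1, -4, +1, -5, +8, +5, +2, +8
Step 2: Count signs: positive = 6, negative = 3.
Step 3: Under H0: P(positive) = 0.5, so the number of positives S ~ Bin(9, 0.5).
Step 4: Two-sided exact p-value = sum of Bin(9,0.5) probabilities at or below the observed probability = 0.507812.
Step 5: alpha = 0.1. fail to reject H0.

n_eff = 9, pos = 6, neg = 3, p = 0.507812, fail to reject H0.


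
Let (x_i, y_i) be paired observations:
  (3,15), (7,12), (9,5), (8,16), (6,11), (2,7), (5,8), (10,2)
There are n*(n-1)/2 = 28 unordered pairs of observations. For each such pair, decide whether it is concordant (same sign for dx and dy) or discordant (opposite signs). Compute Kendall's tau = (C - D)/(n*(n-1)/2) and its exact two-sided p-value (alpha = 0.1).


Step 1: Enumerate the 28 unordered pairs (i,j) with i<j and classify each by sign(x_j-x_i) * sign(y_j-y_i).
  (1,2):dx=+4,dy=-3->D; (1,3):dx=+6,dy=-10->D; (1,4):dx=+5,dy=+1->C; (1,5):dx=+3,dy=-4->D
  (1,6):dx=-1,dy=-8->C; (1,7):dx=+2,dy=-7->D; (1,8):dx=+7,dy=-13->D; (2,3):dx=+2,dy=-7->D
  (2,4):dx=+1,dy=+4->C; (2,5):dx=-1,dy=-1->C; (2,6):dx=-5,dy=-5->C; (2,7):dx=-2,dy=-4->C
  (2,8):dx=+3,dy=-10->D; (3,4):dx=-1,dy=+11->D; (3,5):dx=-3,dy=+6->D; (3,6):dx=-7,dy=+2->D
  (3,7):dx=-4,dy=+3->D; (3,8):dx=+1,dy=-3->D; (4,5):dx=-2,dy=-5->C; (4,6):dx=-6,dy=-9->C
  (4,7):dx=-3,dy=-8->C; (4,8):dx=+2,dy=-14->D; (5,6):dx=-4,dy=-4->C; (5,7):dx=-1,dy=-3->C
  (5,8):dx=+4,dy=-9->D; (6,7):dx=+3,dy=+1->C; (6,8):dx=+8,dy=-5->D; (7,8):dx=+5,dy=-6->D
Step 2: C = 12, D = 16, total pairs = 28.
Step 3: tau = (C - D)/(n(n-1)/2) = (12 - 16)/28 = -0.142857.
Step 4: Exact two-sided p-value (enumerate n! = 40320 permutations of y under H0): p = 0.719544.
Step 5: alpha = 0.1. fail to reject H0.

tau_b = -0.1429 (C=12, D=16), p = 0.719544, fail to reject H0.


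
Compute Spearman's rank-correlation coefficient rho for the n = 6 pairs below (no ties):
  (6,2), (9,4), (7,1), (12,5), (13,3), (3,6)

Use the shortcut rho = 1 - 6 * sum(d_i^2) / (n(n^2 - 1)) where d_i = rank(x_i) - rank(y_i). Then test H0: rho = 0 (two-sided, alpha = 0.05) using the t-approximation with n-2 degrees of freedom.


Step 1: Rank x and y separately (midranks; no ties here).
rank(x): 6->2, 9->4, 7->3, 12->5, 13->6, 3->1
rank(y): 2->2, 4->4, 1->1, 5->5, 3->3, 6->6
Step 2: d_i = R_x(i) - R_y(i); compute d_i^2.
  (2-2)^2=0, (4-4)^2=0, (3-1)^2=4, (5-5)^2=0, (6-3)^2=9, (1-6)^2=25
sum(d^2) = 38.
Step 3: rho = 1 - 6*38 / (6*(6^2 - 1)) = 1 - 228/210 = -0.085714.
Step 4: Under H0, t = rho * sqrt((n-2)/(1-rho^2)) = -0.1721 ~ t(4).
Step 5: Two-sided p-value from the t-distribution with 4 df = 0.871743.
Step 6: alpha = 0.05. fail to reject H0.

rho = -0.0857, p = 0.871743, fail to reject H0 at alpha = 0.05.


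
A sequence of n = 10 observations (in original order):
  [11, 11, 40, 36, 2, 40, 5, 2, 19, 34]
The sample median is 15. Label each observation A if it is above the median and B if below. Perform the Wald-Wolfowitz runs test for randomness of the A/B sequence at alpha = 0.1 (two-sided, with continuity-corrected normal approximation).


Step 1: Compute median = 15; label A = above, B = below.
Labels in order: BBAABABBAA  (n_A = 5, n_B = 5)
Step 2: Count runs R = 6.
Step 3: Under H0 (random ordering), E[R] = 2*n_A*n_B/(n_A+n_B) + 1 = 2*5*5/10 + 1 = 6.0000.
        Var[R] = 2*n_A*n_B*(2*n_A*n_B - n_A - n_B) / ((n_A+n_B)^2 * (n_A+n_B-1)) = 2000/900 = 2.2222.
        SD[R] = 1.4907.
Step 4: R = E[R], so z = 0 with no continuity correction.
Step 5: Two-sided p-value via normal approximation = 2*(1 - Phi(|z|)) = 1.000000.
Step 6: alpha = 0.1. fail to reject H0.

R = 6, z = 0.0000, p = 1.000000, fail to reject H0.


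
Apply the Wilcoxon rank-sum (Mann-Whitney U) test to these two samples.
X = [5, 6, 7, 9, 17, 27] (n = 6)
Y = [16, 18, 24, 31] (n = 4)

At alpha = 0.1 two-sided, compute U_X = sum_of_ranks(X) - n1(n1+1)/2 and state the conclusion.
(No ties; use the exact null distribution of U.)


Step 1: Combine and sort all 10 observations; assign midranks.
sorted (value, group): (5,X), (6,X), (7,X), (9,X), (16,Y), (17,X), (18,Y), (24,Y), (27,X), (31,Y)
ranks: 5->1, 6->2, 7->3, 9->4, 16->5, 17->6, 18->7, 24->8, 27->9, 31->10
Step 2: Rank sum for X: R1 = 1 + 2 + 3 + 4 + 6 + 9 = 25.
Step 3: U_X = R1 - n1(n1+1)/2 = 25 - 6*7/2 = 25 - 21 = 4.
       U_Y = n1*n2 - U_X = 24 - 4 = 20.
Step 4: No ties, so the exact null distribution of U (based on enumerating the C(10,6) = 210 equally likely rank assignments) gives the two-sided p-value.
Step 5: p-value = 0.114286; compare to alpha = 0.1. fail to reject H0.

U_X = 4, p = 0.114286, fail to reject H0 at alpha = 0.1.


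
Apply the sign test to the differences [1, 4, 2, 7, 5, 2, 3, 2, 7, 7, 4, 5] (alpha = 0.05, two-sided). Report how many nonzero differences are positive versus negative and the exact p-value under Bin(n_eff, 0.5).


Step 1: Discard zero differences. Original n = 12; n_eff = number of nonzero differences = 12.
Nonzero differences (with sign): +1, +4, +2, +7, +5, +2, +3, +2, +7, +7, +4, +5
Step 2: Count signs: positive = 12, negative = 0.
Step 3: Under H0: P(positive) = 0.5, so the number of positives S ~ Bin(12, 0.5).
Step 4: Two-sided exact p-value = sum of Bin(12,0.5) probabilities at or below the observed probability = 0.000488.
Step 5: alpha = 0.05. reject H0.

n_eff = 12, pos = 12, neg = 0, p = 0.000488, reject H0.


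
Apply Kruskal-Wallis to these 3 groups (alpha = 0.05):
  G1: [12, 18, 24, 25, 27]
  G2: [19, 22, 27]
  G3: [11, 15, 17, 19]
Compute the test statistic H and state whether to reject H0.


Step 1: Combine all N = 12 observations and assign midranks.
sorted (value, group, rank): (11,G3,1), (12,G1,2), (15,G3,3), (17,G3,4), (18,G1,5), (19,G2,6.5), (19,G3,6.5), (22,G2,8), (24,G1,9), (25,G1,10), (27,G1,11.5), (27,G2,11.5)
Step 2: Sum ranks within each group.
R_1 = 37.5 (n_1 = 5)
R_2 = 26 (n_2 = 3)
R_3 = 14.5 (n_3 = 4)
Step 3: H = 12/(N(N+1)) * sum(R_i^2/n_i) - 3(N+1)
     = 12/(12*13) * (37.5^2/5 + 26^2/3 + 14.5^2/4) - 3*13
     = 0.076923 * 559.146 - 39
     = 4.011218.
Step 4: Ties present; correction factor C = 1 - 12/(12^3 - 12) = 0.993007. Corrected H = 4.011218 / 0.993007 = 4.039466.
Step 5: Under H0, H ~ chi^2(2); p-value = 0.132691.
Step 6: alpha = 0.05. fail to reject H0.

H = 4.0395, df = 2, p = 0.132691, fail to reject H0.


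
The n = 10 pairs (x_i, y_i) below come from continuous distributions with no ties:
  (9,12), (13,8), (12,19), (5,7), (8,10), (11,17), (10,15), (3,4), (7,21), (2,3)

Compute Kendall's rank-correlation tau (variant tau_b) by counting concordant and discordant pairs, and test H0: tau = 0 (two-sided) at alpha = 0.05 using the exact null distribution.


Step 1: Enumerate the 45 unordered pairs (i,j) with i<j and classify each by sign(x_j-x_i) * sign(y_j-y_i).
  (1,2):dx=+4,dy=-4->D; (1,3):dx=+3,dy=+7->C; (1,4):dx=-4,dy=-5->C; (1,5):dx=-1,dy=-2->C
  (1,6):dx=+2,dy=+5->C; (1,7):dx=+1,dy=+3->C; (1,8):dx=-6,dy=-8->C; (1,9):dx=-2,dy=+9->D
  (1,10):dx=-7,dy=-9->C; (2,3):dx=-1,dy=+11->D; (2,4):dx=-8,dy=-1->C; (2,5):dx=-5,dy=+2->D
  (2,6):dx=-2,dy=+9->D; (2,7):dx=-3,dy=+7->D; (2,8):dx=-10,dy=-4->C; (2,9):dx=-6,dy=+13->D
  (2,10):dx=-11,dy=-5->C; (3,4):dx=-7,dy=-12->C; (3,5):dx=-4,dy=-9->C; (3,6):dx=-1,dy=-2->C
  (3,7):dx=-2,dy=-4->C; (3,8):dx=-9,dy=-15->C; (3,9):dx=-5,dy=+2->D; (3,10):dx=-10,dy=-16->C
  (4,5):dx=+3,dy=+3->C; (4,6):dx=+6,dy=+10->C; (4,7):dx=+5,dy=+8->C; (4,8):dx=-2,dy=-3->C
  (4,9):dx=+2,dy=+14->C; (4,10):dx=-3,dy=-4->C; (5,6):dx=+3,dy=+7->C; (5,7):dx=+2,dy=+5->C
  (5,8):dx=-5,dy=-6->C; (5,9):dx=-1,dy=+11->D; (5,10):dx=-6,dy=-7->C; (6,7):dx=-1,dy=-2->C
  (6,8):dx=-8,dy=-13->C; (6,9):dx=-4,dy=+4->D; (6,10):dx=-9,dy=-14->C; (7,8):dx=-7,dy=-11->C
  (7,9):dx=-3,dy=+6->D; (7,10):dx=-8,dy=-12->C; (8,9):dx=+4,dy=+17->C; (8,10):dx=-1,dy=-1->C
  (9,10):dx=-5,dy=-18->C
Step 2: C = 34, D = 11, total pairs = 45.
Step 3: tau = (C - D)/(n(n-1)/2) = (34 - 11)/45 = 0.511111.
Step 4: Exact two-sided p-value (enumerate n! = 3628800 permutations of y under H0): p = 0.046623.
Step 5: alpha = 0.05. reject H0.

tau_b = 0.5111 (C=34, D=11), p = 0.046623, reject H0.


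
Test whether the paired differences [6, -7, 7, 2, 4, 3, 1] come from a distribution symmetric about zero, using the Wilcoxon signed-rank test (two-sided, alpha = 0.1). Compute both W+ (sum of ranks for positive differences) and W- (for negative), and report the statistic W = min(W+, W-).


Step 1: Drop any zero differences (none here) and take |d_i|.
|d| = [6, 7, 7, 2, 4, 3, 1]
Step 2: Midrank |d_i| (ties get averaged ranks).
ranks: |6|->5, |7|->6.5, |7|->6.5, |2|->2, |4|->4, |3|->3, |1|->1
Step 3: Attach original signs; sum ranks with positive sign and with negative sign.
W+ = 5 + 6.5 + 2 + 4 + 3 + 1 = 21.5
W- = 6.5 = 6.5
(Check: W+ + W- = 28 should equal n(n+1)/2 = 28.)
Step 4: Test statistic W = min(W+, W-) = 6.5.
Step 5: Ties in |d|, so use the tie-corrected normal approximation.
        E[W] = n(n+1)/4 = 7*8/4 = 14.
        Tie groups: |d|=7 (t=2); sum(t^3 - t) = 6.
        Var[W] = n(n+1)(2n+1)/24 - sum(t^3-t)/48 = 840/24 - 6/48 = 34.875.
        z = (W - E[W]) / sqrt(Var[W]) = (6.5 - 14) / 5.9055 = -1.2700.
        Two-sided p = 2*Phi(z) = 0.204084.
Step 6: alpha = 0.1. fail to reject H0.

W+ = 21.5, W- = 6.5, W = min = 6.5, p = 0.204084, fail to reject H0.


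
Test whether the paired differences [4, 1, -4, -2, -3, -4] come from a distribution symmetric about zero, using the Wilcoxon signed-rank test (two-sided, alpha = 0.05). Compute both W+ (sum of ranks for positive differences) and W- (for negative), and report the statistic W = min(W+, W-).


Step 1: Drop any zero differences (none here) and take |d_i|.
|d| = [4, 1, 4, 2, 3, 4]
Step 2: Midrank |d_i| (ties get averaged ranks).
ranks: |4|->5, |1|->1, |4|->5, |2|->2, |3|->3, |4|->5
Step 3: Attach original signs; sum ranks with positive sign and with negative sign.
W+ = 5 + 1 = 6
W- = 5 + 2 + 3 + 5 = 15
(Check: W+ + W- = 21 should equal n(n+1)/2 = 21.)
Step 4: Test statistic W = min(W+, W-) = 6.
Step 5: Ties in |d|, so use the tie-corrected normal approximation.
        E[W] = n(n+1)/4 = 6*7/4 = 10.5.
        Tie groups: |d|=4 (t=3); sum(t^3 - t) = 24.
        Var[W] = n(n+1)(2n+1)/24 - sum(t^3-t)/48 = 546/24 - 24/48 = 22.25.
        z = (W - E[W]) / sqrt(Var[W]) = (6 - 10.5) / 4.7170 = -0.9540.
        Two-sided p = 2*Phi(z) = 0.340085.
Step 6: alpha = 0.05. fail to reject H0.

W+ = 6, W- = 15, W = min = 6, p = 0.340085, fail to reject H0.


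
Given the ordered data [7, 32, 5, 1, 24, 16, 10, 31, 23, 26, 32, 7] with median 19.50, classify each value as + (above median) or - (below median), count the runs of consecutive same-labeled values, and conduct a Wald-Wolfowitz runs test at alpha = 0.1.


Step 1: Compute median = 19.50; label A = above, B = below.
Labels in order: BABBABBAAAAB  (n_A = 6, n_B = 6)
Step 2: Count runs R = 7.
Step 3: Under H0 (random ordering), E[R] = 2*n_A*n_B/(n_A+n_B) + 1 = 2*6*6/12 + 1 = 7.0000.
        Var[R] = 2*n_A*n_B*(2*n_A*n_B - n_A - n_B) / ((n_A+n_B)^2 * (n_A+n_B-1)) = 4320/1584 = 2.7273.
        SD[R] = 1.6514.
Step 4: R = E[R], so z = 0 with no continuity correction.
Step 5: Two-sided p-value via normal approximation = 2*(1 - Phi(|z|)) = 1.000000.
Step 6: alpha = 0.1. fail to reject H0.

R = 7, z = 0.0000, p = 1.000000, fail to reject H0.


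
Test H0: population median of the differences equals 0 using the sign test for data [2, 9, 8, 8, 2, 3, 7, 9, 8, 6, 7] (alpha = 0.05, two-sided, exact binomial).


Step 1: Discard zero differences. Original n = 11; n_eff = number of nonzero differences = 11.
Nonzero differences (with sign): +2, +9, +8, +8, +2, +3, +7, +9, +8, +6, +7
Step 2: Count signs: positive = 11, negative = 0.
Step 3: Under H0: P(positive) = 0.5, so the number of positives S ~ Bin(11, 0.5).
Step 4: Two-sided exact p-value = sum of Bin(11,0.5) probabilities at or below the observed probability = 0.000977.
Step 5: alpha = 0.05. reject H0.

n_eff = 11, pos = 11, neg = 0, p = 0.000977, reject H0.


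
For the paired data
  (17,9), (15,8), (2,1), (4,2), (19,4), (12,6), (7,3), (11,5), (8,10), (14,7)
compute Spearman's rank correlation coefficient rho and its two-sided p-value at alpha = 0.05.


Step 1: Rank x and y separately (midranks; no ties here).
rank(x): 17->9, 15->8, 2->1, 4->2, 19->10, 12->6, 7->3, 11->5, 8->4, 14->7
rank(y): 9->9, 8->8, 1->1, 2->2, 4->4, 6->6, 3->3, 5->5, 10->10, 7->7
Step 2: d_i = R_x(i) - R_y(i); compute d_i^2.
  (9-9)^2=0, (8-8)^2=0, (1-1)^2=0, (2-2)^2=0, (10-4)^2=36, (6-6)^2=0, (3-3)^2=0, (5-5)^2=0, (4-10)^2=36, (7-7)^2=0
sum(d^2) = 72.
Step 3: rho = 1 - 6*72 / (10*(10^2 - 1)) = 1 - 432/990 = 0.563636.
Step 4: Under H0, t = rho * sqrt((n-2)/(1-rho^2)) = 1.9300 ~ t(8).
Step 5: Two-sided p-value from the t-distribution with 8 df = 0.089724.
Step 6: alpha = 0.05. fail to reject H0.

rho = 0.5636, p = 0.089724, fail to reject H0 at alpha = 0.05.


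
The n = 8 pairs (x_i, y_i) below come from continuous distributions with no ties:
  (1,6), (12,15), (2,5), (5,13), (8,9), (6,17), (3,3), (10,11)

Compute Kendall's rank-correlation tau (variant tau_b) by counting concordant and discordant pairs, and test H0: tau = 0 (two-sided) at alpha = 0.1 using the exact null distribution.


Step 1: Enumerate the 28 unordered pairs (i,j) with i<j and classify each by sign(x_j-x_i) * sign(y_j-y_i).
  (1,2):dx=+11,dy=+9->C; (1,3):dx=+1,dy=-1->D; (1,4):dx=+4,dy=+7->C; (1,5):dx=+7,dy=+3->C
  (1,6):dx=+5,dy=+11->C; (1,7):dx=+2,dy=-3->D; (1,8):dx=+9,dy=+5->C; (2,3):dx=-10,dy=-10->C
  (2,4):dx=-7,dy=-2->C; (2,5):dx=-4,dy=-6->C; (2,6):dx=-6,dy=+2->D; (2,7):dx=-9,dy=-12->C
  (2,8):dx=-2,dy=-4->C; (3,4):dx=+3,dy=+8->C; (3,5):dx=+6,dy=+4->C; (3,6):dx=+4,dy=+12->C
  (3,7):dx=+1,dy=-2->D; (3,8):dx=+8,dy=+6->C; (4,5):dx=+3,dy=-4->D; (4,6):dx=+1,dy=+4->C
  (4,7):dx=-2,dy=-10->C; (4,8):dx=+5,dy=-2->D; (5,6):dx=-2,dy=+8->D; (5,7):dx=-5,dy=-6->C
  (5,8):dx=+2,dy=+2->C; (6,7):dx=-3,dy=-14->C; (6,8):dx=+4,dy=-6->D; (7,8):dx=+7,dy=+8->C
Step 2: C = 20, D = 8, total pairs = 28.
Step 3: tau = (C - D)/(n(n-1)/2) = (20 - 8)/28 = 0.428571.
Step 4: Exact two-sided p-value (enumerate n! = 40320 permutations of y under H0): p = 0.178869.
Step 5: alpha = 0.1. fail to reject H0.

tau_b = 0.4286 (C=20, D=8), p = 0.178869, fail to reject H0.


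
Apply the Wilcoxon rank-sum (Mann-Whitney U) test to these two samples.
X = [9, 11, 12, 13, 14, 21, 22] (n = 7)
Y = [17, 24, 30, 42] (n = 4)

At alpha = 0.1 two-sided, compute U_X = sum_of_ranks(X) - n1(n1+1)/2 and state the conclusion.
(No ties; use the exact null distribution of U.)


Step 1: Combine and sort all 11 observations; assign midranks.
sorted (value, group): (9,X), (11,X), (12,X), (13,X), (14,X), (17,Y), (21,X), (22,X), (24,Y), (30,Y), (42,Y)
ranks: 9->1, 11->2, 12->3, 13->4, 14->5, 17->6, 21->7, 22->8, 24->9, 30->10, 42->11
Step 2: Rank sum for X: R1 = 1 + 2 + 3 + 4 + 5 + 7 + 8 = 30.
Step 3: U_X = R1 - n1(n1+1)/2 = 30 - 7*8/2 = 30 - 28 = 2.
       U_Y = n1*n2 - U_X = 28 - 2 = 26.
Step 4: No ties, so the exact null distribution of U (based on enumerating the C(11,7) = 330 equally likely rank assignments) gives the two-sided p-value.
Step 5: p-value = 0.024242; compare to alpha = 0.1. reject H0.

U_X = 2, p = 0.024242, reject H0 at alpha = 0.1.


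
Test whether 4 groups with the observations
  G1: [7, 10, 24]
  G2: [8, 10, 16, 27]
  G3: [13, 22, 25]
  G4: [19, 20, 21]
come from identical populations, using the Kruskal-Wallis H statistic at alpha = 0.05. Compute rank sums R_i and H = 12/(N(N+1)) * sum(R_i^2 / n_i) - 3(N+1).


Step 1: Combine all N = 13 observations and assign midranks.
sorted (value, group, rank): (7,G1,1), (8,G2,2), (10,G1,3.5), (10,G2,3.5), (13,G3,5), (16,G2,6), (19,G4,7), (20,G4,8), (21,G4,9), (22,G3,10), (24,G1,11), (25,G3,12), (27,G2,13)
Step 2: Sum ranks within each group.
R_1 = 15.5 (n_1 = 3)
R_2 = 24.5 (n_2 = 4)
R_3 = 27 (n_3 = 3)
R_4 = 24 (n_4 = 3)
Step 3: H = 12/(N(N+1)) * sum(R_i^2/n_i) - 3(N+1)
     = 12/(13*14) * (15.5^2/3 + 24.5^2/4 + 27^2/3 + 24^2/3) - 3*14
     = 0.065934 * 665.146 - 42
     = 1.855769.
Step 4: Ties present; correction factor C = 1 - 6/(13^3 - 13) = 0.997253. Corrected H = 1.855769 / 0.997253 = 1.860882.
Step 5: Under H0, H ~ chi^2(3); p-value = 0.601777.
Step 6: alpha = 0.05. fail to reject H0.

H = 1.8609, df = 3, p = 0.601777, fail to reject H0.


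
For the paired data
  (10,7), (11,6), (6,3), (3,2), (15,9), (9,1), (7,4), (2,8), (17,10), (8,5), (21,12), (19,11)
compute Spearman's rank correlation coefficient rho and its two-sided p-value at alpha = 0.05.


Step 1: Rank x and y separately (midranks; no ties here).
rank(x): 10->7, 11->8, 6->3, 3->2, 15->9, 9->6, 7->4, 2->1, 17->10, 8->5, 21->12, 19->11
rank(y): 7->7, 6->6, 3->3, 2->2, 9->9, 1->1, 4->4, 8->8, 10->10, 5->5, 12->12, 11->11
Step 2: d_i = R_x(i) - R_y(i); compute d_i^2.
  (7-7)^2=0, (8-6)^2=4, (3-3)^2=0, (2-2)^2=0, (9-9)^2=0, (6-1)^2=25, (4-4)^2=0, (1-8)^2=49, (10-10)^2=0, (5-5)^2=0, (12-12)^2=0, (11-11)^2=0
sum(d^2) = 78.
Step 3: rho = 1 - 6*78 / (12*(12^2 - 1)) = 1 - 468/1716 = 0.727273.
Step 4: Under H0, t = rho * sqrt((n-2)/(1-rho^2)) = 3.3508 ~ t(10).
Step 5: Two-sided p-value from the t-distribution with 10 df = 0.007355.
Step 6: alpha = 0.05. reject H0.

rho = 0.7273, p = 0.007355, reject H0 at alpha = 0.05.


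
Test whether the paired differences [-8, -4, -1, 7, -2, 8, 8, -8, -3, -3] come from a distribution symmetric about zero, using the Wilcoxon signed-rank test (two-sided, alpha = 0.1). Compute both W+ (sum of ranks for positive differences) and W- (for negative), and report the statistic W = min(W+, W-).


Step 1: Drop any zero differences (none here) and take |d_i|.
|d| = [8, 4, 1, 7, 2, 8, 8, 8, 3, 3]
Step 2: Midrank |d_i| (ties get averaged ranks).
ranks: |8|->8.5, |4|->5, |1|->1, |7|->6, |2|->2, |8|->8.5, |8|->8.5, |8|->8.5, |3|->3.5, |3|->3.5
Step 3: Attach original signs; sum ranks with positive sign and with negative sign.
W+ = 6 + 8.5 + 8.5 = 23
W- = 8.5 + 5 + 1 + 2 + 8.5 + 3.5 + 3.5 = 32
(Check: W+ + W- = 55 should equal n(n+1)/2 = 55.)
Step 4: Test statistic W = min(W+, W-) = 23.
Step 5: Ties in |d|, so use the tie-corrected normal approximation.
        E[W] = n(n+1)/4 = 10*11/4 = 27.5.
        Tie groups: |d|=3 (t=2), |d|=8 (t=4); sum(t^3 - t) = 66.
        Var[W] = n(n+1)(2n+1)/24 - sum(t^3-t)/48 = 2310/24 - 66/48 = 94.875.
        z = (W - E[W]) / sqrt(Var[W]) = (23 - 27.5) / 9.7404 = -0.4620.
        Two-sided p = 2*Phi(z) = 0.644085.
Step 6: alpha = 0.1. fail to reject H0.

W+ = 23, W- = 32, W = min = 23, p = 0.644085, fail to reject H0.


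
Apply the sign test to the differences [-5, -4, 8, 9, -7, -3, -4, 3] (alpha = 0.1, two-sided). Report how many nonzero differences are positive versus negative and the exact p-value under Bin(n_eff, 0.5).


Step 1: Discard zero differences. Original n = 8; n_eff = number of nonzero differences = 8.
Nonzero differences (with sign): -5, -4, +8, +9, -7, -3, -4, +3
Step 2: Count signs: positive = 3, negative = 5.
Step 3: Under H0: P(positive) = 0.5, so the number of positives S ~ Bin(8, 0.5).
Step 4: Two-sided exact p-value = sum of Bin(8,0.5) probabilities at or below the observed probability = 0.726562.
Step 5: alpha = 0.1. fail to reject H0.

n_eff = 8, pos = 3, neg = 5, p = 0.726562, fail to reject H0.


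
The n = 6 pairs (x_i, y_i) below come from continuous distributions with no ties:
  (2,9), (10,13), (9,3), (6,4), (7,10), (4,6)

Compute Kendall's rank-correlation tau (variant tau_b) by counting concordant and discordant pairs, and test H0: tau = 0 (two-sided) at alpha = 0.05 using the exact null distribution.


Step 1: Enumerate the 15 unordered pairs (i,j) with i<j and classify each by sign(x_j-x_i) * sign(y_j-y_i).
  (1,2):dx=+8,dy=+4->C; (1,3):dx=+7,dy=-6->D; (1,4):dx=+4,dy=-5->D; (1,5):dx=+5,dy=+1->C
  (1,6):dx=+2,dy=-3->D; (2,3):dx=-1,dy=-10->C; (2,4):dx=-4,dy=-9->C; (2,5):dx=-3,dy=-3->C
  (2,6):dx=-6,dy=-7->C; (3,4):dx=-3,dy=+1->D; (3,5):dx=-2,dy=+7->D; (3,6):dx=-5,dy=+3->D
  (4,5):dx=+1,dy=+6->C; (4,6):dx=-2,dy=+2->D; (5,6):dx=-3,dy=-4->C
Step 2: C = 8, D = 7, total pairs = 15.
Step 3: tau = (C - D)/(n(n-1)/2) = (8 - 7)/15 = 0.066667.
Step 4: Exact two-sided p-value (enumerate n! = 720 permutations of y under H0): p = 1.000000.
Step 5: alpha = 0.05. fail to reject H0.

tau_b = 0.0667 (C=8, D=7), p = 1.000000, fail to reject H0.


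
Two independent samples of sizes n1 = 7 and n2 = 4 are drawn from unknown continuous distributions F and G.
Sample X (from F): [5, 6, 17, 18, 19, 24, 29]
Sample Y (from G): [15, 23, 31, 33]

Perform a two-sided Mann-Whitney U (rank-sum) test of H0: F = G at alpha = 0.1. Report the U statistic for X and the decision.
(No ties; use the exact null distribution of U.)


Step 1: Combine and sort all 11 observations; assign midranks.
sorted (value, group): (5,X), (6,X), (15,Y), (17,X), (18,X), (19,X), (23,Y), (24,X), (29,X), (31,Y), (33,Y)
ranks: 5->1, 6->2, 15->3, 17->4, 18->5, 19->6, 23->7, 24->8, 29->9, 31->10, 33->11
Step 2: Rank sum for X: R1 = 1 + 2 + 4 + 5 + 6 + 8 + 9 = 35.
Step 3: U_X = R1 - n1(n1+1)/2 = 35 - 7*8/2 = 35 - 28 = 7.
       U_Y = n1*n2 - U_X = 28 - 7 = 21.
Step 4: No ties, so the exact null distribution of U (based on enumerating the C(11,7) = 330 equally likely rank assignments) gives the two-sided p-value.
Step 5: p-value = 0.230303; compare to alpha = 0.1. fail to reject H0.

U_X = 7, p = 0.230303, fail to reject H0 at alpha = 0.1.


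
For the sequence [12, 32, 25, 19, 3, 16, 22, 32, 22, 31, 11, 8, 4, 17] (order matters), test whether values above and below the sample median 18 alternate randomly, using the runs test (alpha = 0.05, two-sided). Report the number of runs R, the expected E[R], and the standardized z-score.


Step 1: Compute median = 18; label A = above, B = below.
Labels in order: BAAABBAAAABBBB  (n_A = 7, n_B = 7)
Step 2: Count runs R = 5.
Step 3: Under H0 (random ordering), E[R] = 2*n_A*n_B/(n_A+n_B) + 1 = 2*7*7/14 + 1 = 8.0000.
        Var[R] = 2*n_A*n_B*(2*n_A*n_B - n_A - n_B) / ((n_A+n_B)^2 * (n_A+n_B-1)) = 8232/2548 = 3.2308.
        SD[R] = 1.7974.
Step 4: Continuity-corrected z = (R + 0.5 - E[R]) / SD[R] = (5 + 0.5 - 8.0000) / 1.7974 = -1.3909.
Step 5: Two-sided p-value via normal approximation = 2*(1 - Phi(|z|)) = 0.164264.
Step 6: alpha = 0.05. fail to reject H0.

R = 5, z = -1.3909, p = 0.164264, fail to reject H0.


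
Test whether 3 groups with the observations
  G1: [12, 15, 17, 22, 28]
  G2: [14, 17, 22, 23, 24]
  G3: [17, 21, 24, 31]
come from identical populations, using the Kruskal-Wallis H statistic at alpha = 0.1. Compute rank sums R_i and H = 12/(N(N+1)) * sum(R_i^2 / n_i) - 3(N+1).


Step 1: Combine all N = 14 observations and assign midranks.
sorted (value, group, rank): (12,G1,1), (14,G2,2), (15,G1,3), (17,G1,5), (17,G2,5), (17,G3,5), (21,G3,7), (22,G1,8.5), (22,G2,8.5), (23,G2,10), (24,G2,11.5), (24,G3,11.5), (28,G1,13), (31,G3,14)
Step 2: Sum ranks within each group.
R_1 = 30.5 (n_1 = 5)
R_2 = 37 (n_2 = 5)
R_3 = 37.5 (n_3 = 4)
Step 3: H = 12/(N(N+1)) * sum(R_i^2/n_i) - 3(N+1)
     = 12/(14*15) * (30.5^2/5 + 37^2/5 + 37.5^2/4) - 3*15
     = 0.057143 * 811.413 - 45
     = 1.366429.
Step 4: Ties present; correction factor C = 1 - 36/(14^3 - 14) = 0.986813. Corrected H = 1.366429 / 0.986813 = 1.384688.
Step 5: Under H0, H ~ chi^2(2); p-value = 0.500402.
Step 6: alpha = 0.1. fail to reject H0.

H = 1.3847, df = 2, p = 0.500402, fail to reject H0.


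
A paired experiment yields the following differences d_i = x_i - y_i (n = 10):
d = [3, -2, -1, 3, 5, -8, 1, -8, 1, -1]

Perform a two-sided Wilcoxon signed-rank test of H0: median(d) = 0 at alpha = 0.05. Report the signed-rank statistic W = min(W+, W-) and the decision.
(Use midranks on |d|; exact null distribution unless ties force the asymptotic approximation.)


Step 1: Drop any zero differences (none here) and take |d_i|.
|d| = [3, 2, 1, 3, 5, 8, 1, 8, 1, 1]
Step 2: Midrank |d_i| (ties get averaged ranks).
ranks: |3|->6.5, |2|->5, |1|->2.5, |3|->6.5, |5|->8, |8|->9.5, |1|->2.5, |8|->9.5, |1|->2.5, |1|->2.5
Step 3: Attach original signs; sum ranks with positive sign and with negative sign.
W+ = 6.5 + 6.5 + 8 + 2.5 + 2.5 = 26
W- = 5 + 2.5 + 9.5 + 9.5 + 2.5 = 29
(Check: W+ + W- = 55 should equal n(n+1)/2 = 55.)
Step 4: Test statistic W = min(W+, W-) = 26.
Step 5: Ties in |d|, so use the tie-corrected normal approximation.
        E[W] = n(n+1)/4 = 10*11/4 = 27.5.
        Tie groups: |d|=1 (t=4), |d|=3 (t=2), |d|=8 (t=2); sum(t^3 - t) = 72.
        Var[W] = n(n+1)(2n+1)/24 - sum(t^3-t)/48 = 2310/24 - 72/48 = 94.75.
        z = (W - E[W]) / sqrt(Var[W]) = (26 - 27.5) / 9.7340 = -0.1541.
        Two-sided p = 2*Phi(z) = 0.877531.
Step 6: alpha = 0.05. fail to reject H0.

W+ = 26, W- = 29, W = min = 26, p = 0.877531, fail to reject H0.
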